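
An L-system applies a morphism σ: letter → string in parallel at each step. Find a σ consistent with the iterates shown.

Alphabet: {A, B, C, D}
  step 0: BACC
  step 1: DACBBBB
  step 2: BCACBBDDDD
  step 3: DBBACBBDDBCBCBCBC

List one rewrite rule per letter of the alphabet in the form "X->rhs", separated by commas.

  step 2 ⇒ step 3: BCACBBDDDD ⇒ D·BB·AC·BB·D·D·BC·BC·BC·BC
    A ↦ AC
    B ↦ D
    C ↦ BB
    D ↦ BC

A->AC, B->D, C->BB, D->BC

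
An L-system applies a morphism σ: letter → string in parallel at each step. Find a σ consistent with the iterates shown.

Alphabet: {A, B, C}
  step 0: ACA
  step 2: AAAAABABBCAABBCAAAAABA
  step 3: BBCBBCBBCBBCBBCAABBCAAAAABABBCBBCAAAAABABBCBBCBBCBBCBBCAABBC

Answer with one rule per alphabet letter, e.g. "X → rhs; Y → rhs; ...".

  step 2 ⇒ step 3: AAAAABABBCAABBCAAAAABA ⇒ BBC·BBC·BBC·BBC·BBC·AA·BBC·AA·AA·ABA·BBC·BBC·AA·AA·ABA·BBC·BBC·BBC·BBC·BBC·AA·BBC
    A ↦ BBC
    B ↦ AA
    C ↦ ABA

A->BBC, B->AA, C->ABA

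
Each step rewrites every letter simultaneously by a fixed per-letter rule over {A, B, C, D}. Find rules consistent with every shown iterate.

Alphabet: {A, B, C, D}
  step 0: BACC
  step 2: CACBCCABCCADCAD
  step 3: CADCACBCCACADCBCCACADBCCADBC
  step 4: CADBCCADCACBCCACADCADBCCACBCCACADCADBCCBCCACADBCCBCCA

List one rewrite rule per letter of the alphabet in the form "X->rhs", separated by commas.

  step 3 ⇒ step 4: CADCACBCCACADCBCCACADBCCADBC ⇒ CA·D·BC·CA·D·CA·CBC·CA·CA·D·CA·D·BC·CA·CBC·CA·CA·D·CA·D·BC·CBC·CA·CA·D·BC·CBC·CA
    A ↦ D
    B ↦ CBC
    C ↦ CA
    D ↦ BC

A->D, B->CBC, C->CA, D->BC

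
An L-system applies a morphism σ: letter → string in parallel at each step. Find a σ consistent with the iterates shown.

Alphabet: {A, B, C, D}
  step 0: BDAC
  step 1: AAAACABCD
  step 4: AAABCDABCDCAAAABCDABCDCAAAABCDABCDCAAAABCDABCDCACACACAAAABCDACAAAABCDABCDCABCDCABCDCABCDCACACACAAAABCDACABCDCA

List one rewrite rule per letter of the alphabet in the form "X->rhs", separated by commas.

  step 0 ⇒ step 1: BDAC ⇒ AAA·A·CA·BCD
    A ↦ CA
    B ↦ AAA
    C ↦ BCD
    D ↦ A

A->CA, B->AAA, C->BCD, D->A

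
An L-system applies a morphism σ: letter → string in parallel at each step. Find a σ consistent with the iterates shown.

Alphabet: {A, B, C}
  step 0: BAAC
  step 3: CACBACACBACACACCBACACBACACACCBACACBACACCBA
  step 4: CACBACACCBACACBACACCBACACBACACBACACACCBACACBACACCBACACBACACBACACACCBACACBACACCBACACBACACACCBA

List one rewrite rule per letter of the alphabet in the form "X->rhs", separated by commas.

  step 3 ⇒ step 4: CACBACACBACACACCBACACBACACACCBACACBACACCBA ⇒ CA·CBA·CA·C·CBA·CA·CBA·CA·C·CBA·CA·CBA·CA·CBA·CA·CA·C·CBA·CA·CBA·CA·C·CBA·CA·CBA·CA·CBA·CA·CA·C·CBA·CA·CBA·CA·C·CBA·CA·CBA·CA·CA·C·CBA
    A ↦ CBA
    B ↦ C
    C ↦ CA

A->CBA, B->C, C->CA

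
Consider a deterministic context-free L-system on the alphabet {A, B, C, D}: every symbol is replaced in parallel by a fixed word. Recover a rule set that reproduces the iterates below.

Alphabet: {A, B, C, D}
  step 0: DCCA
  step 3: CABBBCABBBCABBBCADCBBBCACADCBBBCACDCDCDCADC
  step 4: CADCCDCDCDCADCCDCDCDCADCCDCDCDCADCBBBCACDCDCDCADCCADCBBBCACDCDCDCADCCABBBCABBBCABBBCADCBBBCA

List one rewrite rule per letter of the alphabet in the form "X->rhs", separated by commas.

  step 3 ⇒ step 4: CABBBCABBBCABBBCADCBBBCACADCBBBCACDCDCDCADC ⇒ CA·DC·CD·CD·CD·CA·DC·CD·CD·CD·CA·DC·CD·CD·CD·CA·DC·BBB·CA·CD·CD·CD·CA·DC·CA·DC·BBB·CA·CD·CD·CD·CA·DC·CA·BBB·CA·BBB·CA·BBB·CA·DC·BBB·CA
    A ↦ DC
    B ↦ CD
    C ↦ CA
    D ↦ BBB

A->DC, B->CD, C->CA, D->BBB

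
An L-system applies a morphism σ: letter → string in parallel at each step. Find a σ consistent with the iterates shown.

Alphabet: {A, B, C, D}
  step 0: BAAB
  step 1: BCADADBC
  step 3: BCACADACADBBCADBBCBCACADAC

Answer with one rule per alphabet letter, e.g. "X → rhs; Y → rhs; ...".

  step 0 ⇒ step 1: BAAB ⇒ BC·AD·AD·BC
    A ↦ AD
    B ↦ BC
    C ↦ AC  (constrained at step 1)
    D ↦ B  (constrained at step 1)

A->AD, B->BC, C->AC, D->B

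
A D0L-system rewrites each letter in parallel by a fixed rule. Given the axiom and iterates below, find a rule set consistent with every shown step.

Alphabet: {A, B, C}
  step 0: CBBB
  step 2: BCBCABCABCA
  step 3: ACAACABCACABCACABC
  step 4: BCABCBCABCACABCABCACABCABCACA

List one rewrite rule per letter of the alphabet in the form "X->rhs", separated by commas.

A->BC, B->AC, C->A

  step 3 ⇒ step 4: ACAACABCACABCACABC ⇒ BC·A·BC·BC·A·BC·AC·A·BC·A·BC·AC·A·BC·A·BC·AC·A
    A ↦ BC
    B ↦ AC
    C ↦ A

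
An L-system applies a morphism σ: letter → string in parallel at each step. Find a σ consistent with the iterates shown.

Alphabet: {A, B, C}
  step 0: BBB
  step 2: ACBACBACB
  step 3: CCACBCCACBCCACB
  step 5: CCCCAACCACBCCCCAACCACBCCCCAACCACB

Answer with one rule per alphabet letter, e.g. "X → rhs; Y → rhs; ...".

  step 2 ⇒ step 3: ACBACBACB ⇒ CC·A·CB·CC·A·CB·CC·A·CB
    A ↦ CC
    B ↦ CB
    C ↦ A

A->CC, B->CB, C->A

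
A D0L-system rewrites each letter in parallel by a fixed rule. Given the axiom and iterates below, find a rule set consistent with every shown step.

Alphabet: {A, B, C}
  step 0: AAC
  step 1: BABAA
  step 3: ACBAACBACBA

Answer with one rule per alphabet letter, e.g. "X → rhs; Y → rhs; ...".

A->BA, B->C, C->A

  step 0 ⇒ step 1: AAC ⇒ BA·BA·A
    A ↦ BA
    C ↦ A
    B ↦ C  (constrained at step 1)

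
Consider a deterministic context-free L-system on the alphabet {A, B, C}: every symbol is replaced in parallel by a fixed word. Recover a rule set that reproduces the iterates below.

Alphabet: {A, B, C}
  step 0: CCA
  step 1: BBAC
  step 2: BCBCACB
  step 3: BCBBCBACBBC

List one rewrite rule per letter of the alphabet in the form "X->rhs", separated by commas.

A->AC, B->BC, C->B

  step 2 ⇒ step 3: BCBCACB ⇒ BC·B·BC·B·AC·B·BC
    A ↦ AC
    B ↦ BC
    C ↦ B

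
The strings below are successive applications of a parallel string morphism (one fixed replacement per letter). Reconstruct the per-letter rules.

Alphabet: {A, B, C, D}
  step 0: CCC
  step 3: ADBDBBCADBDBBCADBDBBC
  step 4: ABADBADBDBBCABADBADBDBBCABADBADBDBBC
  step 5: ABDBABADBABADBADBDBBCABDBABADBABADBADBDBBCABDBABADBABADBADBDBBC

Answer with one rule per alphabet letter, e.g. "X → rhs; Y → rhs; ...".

A->AB, B->DB, C->BC, D->A

  step 4 ⇒ step 5: ABADBADBDBBCABADBADBDBBCABADBADBDBBC ⇒ AB·DB·AB·A·DB·AB·A·DB·A·DB·DB·BC·AB·DB·AB·A·DB·AB·A·DB·A·DB·DB·BC·AB·DB·AB·A·DB·AB·A·DB·A·DB·DB·BC
    A ↦ AB
    B ↦ DB
    C ↦ BC
    D ↦ A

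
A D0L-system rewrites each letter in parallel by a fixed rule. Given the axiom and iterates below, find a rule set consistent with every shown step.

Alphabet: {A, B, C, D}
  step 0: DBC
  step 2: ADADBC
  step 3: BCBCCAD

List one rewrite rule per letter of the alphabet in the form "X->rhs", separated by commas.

A->B, B->C, C->AD, D->C

  step 2 ⇒ step 3: ADADBC ⇒ B·C·B·C·C·AD
    A ↦ B
    B ↦ C
    C ↦ AD
    D ↦ C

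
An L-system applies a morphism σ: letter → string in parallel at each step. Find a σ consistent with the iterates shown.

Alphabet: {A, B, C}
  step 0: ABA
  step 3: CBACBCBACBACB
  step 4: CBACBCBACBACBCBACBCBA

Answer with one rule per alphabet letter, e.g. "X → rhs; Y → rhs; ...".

  step 3 ⇒ step 4: CBACBCBACBACB ⇒ CB·A·CB·CB·A·CB·A·CB·CB·A·CB·CB·A
    A ↦ CB
    B ↦ A
    C ↦ CB

A->CB, B->A, C->CB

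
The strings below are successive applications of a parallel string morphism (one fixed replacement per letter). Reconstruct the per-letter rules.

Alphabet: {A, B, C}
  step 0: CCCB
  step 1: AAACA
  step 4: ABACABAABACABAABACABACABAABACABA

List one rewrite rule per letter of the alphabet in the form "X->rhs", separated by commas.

A->BA, B->CA, C->A

  step 0 ⇒ step 1: CCCB ⇒ A·A·A·CA
    B ↦ CA
    C ↦ A
    A ↦ BA  (constrained at step 1)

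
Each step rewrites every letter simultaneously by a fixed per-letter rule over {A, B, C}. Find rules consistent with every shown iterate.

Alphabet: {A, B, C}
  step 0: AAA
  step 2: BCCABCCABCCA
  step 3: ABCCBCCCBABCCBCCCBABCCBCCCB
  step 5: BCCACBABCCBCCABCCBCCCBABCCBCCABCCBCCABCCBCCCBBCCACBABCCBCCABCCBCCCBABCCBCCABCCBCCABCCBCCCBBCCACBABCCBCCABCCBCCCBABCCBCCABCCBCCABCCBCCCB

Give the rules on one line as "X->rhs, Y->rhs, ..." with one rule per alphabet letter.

  step 2 ⇒ step 3: BCCABCCABCCA ⇒ A·BCC·BCC·CB·A·BCC·BCC·CB·A·BCC·BCC·CB
    A ↦ CB
    B ↦ A
    C ↦ BCC

A->CB, B->A, C->BCC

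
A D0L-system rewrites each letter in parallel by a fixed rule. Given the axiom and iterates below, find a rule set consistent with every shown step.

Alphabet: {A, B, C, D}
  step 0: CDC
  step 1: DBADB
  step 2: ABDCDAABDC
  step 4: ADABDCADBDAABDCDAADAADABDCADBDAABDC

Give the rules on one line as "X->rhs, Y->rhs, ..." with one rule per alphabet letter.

  step 1 ⇒ step 2: DBADB ⇒ A·BDC·DA·A·BDC
    A ↦ DA
    B ↦ BDC
    D ↦ A
  step 0 ⇒ step 1: CDC ⇒ DB·A·DB
    C ↦ DB

A->DA, B->BDC, C->DB, D->A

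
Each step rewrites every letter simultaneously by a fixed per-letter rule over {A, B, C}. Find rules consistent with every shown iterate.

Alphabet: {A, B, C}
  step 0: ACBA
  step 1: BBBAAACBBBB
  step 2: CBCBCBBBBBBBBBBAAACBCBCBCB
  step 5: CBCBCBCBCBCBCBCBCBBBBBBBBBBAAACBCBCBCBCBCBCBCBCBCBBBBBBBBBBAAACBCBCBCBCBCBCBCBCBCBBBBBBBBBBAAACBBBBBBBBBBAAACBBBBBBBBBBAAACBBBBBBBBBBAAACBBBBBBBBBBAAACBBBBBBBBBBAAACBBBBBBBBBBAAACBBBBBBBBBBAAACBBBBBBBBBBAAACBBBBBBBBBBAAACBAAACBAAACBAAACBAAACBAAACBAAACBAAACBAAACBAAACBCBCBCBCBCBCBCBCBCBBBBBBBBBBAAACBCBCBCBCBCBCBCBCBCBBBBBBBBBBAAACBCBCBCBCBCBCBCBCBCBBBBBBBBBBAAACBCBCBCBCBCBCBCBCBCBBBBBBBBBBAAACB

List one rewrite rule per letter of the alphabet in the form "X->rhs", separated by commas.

A->BBB, B->CB, C->AAA

  step 1 ⇒ step 2: BBBAAACBBBB ⇒ CB·CB·CB·BBB·BBB·BBB·AAA·CB·CB·CB·CB
    A ↦ BBB
    B ↦ CB
    C ↦ AAA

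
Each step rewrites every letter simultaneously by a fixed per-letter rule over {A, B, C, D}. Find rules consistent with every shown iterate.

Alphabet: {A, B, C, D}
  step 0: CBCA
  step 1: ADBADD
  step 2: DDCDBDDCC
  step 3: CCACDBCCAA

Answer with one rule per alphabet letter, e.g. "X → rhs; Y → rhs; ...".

  step 2 ⇒ step 3: DDCDBDDCC ⇒ C·C·A·C·DB·C·C·A·A
    B ↦ DB
    C ↦ A
    D ↦ C
  step 0 ⇒ step 1: CBCA ⇒ A·DB·A·DD
    A ↦ DD

A->DD, B->DB, C->A, D->C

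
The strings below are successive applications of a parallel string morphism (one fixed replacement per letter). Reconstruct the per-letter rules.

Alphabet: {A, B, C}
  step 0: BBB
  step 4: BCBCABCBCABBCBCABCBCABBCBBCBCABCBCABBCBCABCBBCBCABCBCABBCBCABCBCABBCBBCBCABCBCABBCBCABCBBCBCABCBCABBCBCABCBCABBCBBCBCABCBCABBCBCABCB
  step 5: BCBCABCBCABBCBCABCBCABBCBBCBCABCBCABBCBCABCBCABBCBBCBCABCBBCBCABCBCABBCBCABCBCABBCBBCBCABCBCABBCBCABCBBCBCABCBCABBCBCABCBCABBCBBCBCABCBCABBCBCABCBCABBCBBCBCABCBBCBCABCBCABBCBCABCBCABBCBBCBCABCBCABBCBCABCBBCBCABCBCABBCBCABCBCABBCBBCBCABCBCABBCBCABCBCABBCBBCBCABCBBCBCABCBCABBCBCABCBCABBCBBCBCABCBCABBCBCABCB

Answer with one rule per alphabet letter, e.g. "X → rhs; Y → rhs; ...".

A->B, B->BCB, C->CA

  step 4 ⇒ step 5: BCBCABCBCABBCBCABCBCABBCBBCBCABCBCABBCBCABCBBCBCABCBCABBCBCABCBCABBCBBCBCABCBCABBCBCABCBBCBCABCBCABBCBCABCBCABBCBBCBCABCBCABBCBCABCB ⇒ BCB·CA·BCB·CA·B·BCB·CA·BCB·CA·B·BCB·BCB·CA·BCB·CA·B·BCB·CA·BCB·CA·B·BCB·BCB·CA·BCB·BCB·CA·BCB·CA·B·BCB·CA·BCB·CA·B·BCB·BCB·CA·BCB·CA·B·BCB·CA·BCB·BCB·CA·BCB·CA·B·BCB·CA·BCB·CA·B·BCB·BCB·CA·BCB·CA·B·BCB·CA·BCB·CA·B·BCB·BCB·CA·BCB·BCB·CA·BCB·CA·B·BCB·CA·BCB·CA·B·BCB·BCB·CA·BCB·CA·B·BCB·CA·BCB·BCB·CA·BCB·CA·B·BCB·CA·BCB·CA·B·BCB·BCB·CA·BCB·CA·B·BCB·CA·BCB·CA·B·BCB·BCB·CA·BCB·BCB·CA·BCB·CA·B·BCB·CA·BCB·CA·B·BCB·BCB·CA·BCB·CA·B·BCB·CA·BCB
    A ↦ B
    B ↦ BCB
    C ↦ CA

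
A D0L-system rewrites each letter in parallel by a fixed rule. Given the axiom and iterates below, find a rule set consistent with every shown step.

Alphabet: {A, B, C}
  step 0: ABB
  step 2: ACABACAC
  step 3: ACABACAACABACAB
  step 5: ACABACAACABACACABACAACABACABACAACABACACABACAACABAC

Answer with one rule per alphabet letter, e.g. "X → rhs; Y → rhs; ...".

  step 2 ⇒ step 3: ACABACAC ⇒ AC·AB·AC·A·AC·AB·AC·AB
    A ↦ AC
    B ↦ A
    C ↦ AB

A->AC, B->A, C->AB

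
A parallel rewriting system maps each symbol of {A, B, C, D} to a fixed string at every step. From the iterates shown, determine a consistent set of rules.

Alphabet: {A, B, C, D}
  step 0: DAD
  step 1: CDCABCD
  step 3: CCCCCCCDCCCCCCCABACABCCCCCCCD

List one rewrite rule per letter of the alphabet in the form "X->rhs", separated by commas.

  step 0 ⇒ step 1: DAD ⇒ CD·CAB·CD
    A ↦ CAB
    D ↦ CD
    B ↦ A  (constrained at step 1)
    C ↦ CC  (constrained at step 1)

A->CAB, B->A, C->CC, D->CD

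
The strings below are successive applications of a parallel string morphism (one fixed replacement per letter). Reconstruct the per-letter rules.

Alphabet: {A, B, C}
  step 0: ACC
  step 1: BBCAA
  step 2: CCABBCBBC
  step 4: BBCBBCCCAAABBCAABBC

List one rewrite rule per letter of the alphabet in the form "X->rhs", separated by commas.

  step 1 ⇒ step 2: BBCAA ⇒ C·C·A·BBC·BBC
    A ↦ BBC
    B ↦ C
    C ↦ A

A->BBC, B->C, C->A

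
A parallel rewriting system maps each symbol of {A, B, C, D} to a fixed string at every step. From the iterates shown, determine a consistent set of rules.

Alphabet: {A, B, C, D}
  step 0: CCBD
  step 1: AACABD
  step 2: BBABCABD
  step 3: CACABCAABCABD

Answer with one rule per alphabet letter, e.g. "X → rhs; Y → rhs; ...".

A->B, B->CA, C->A, D->BD

  step 2 ⇒ step 3: BBABCABD ⇒ CA·CA·B·CA·A·B·CA·BD
    A ↦ B
    B ↦ CA
    C ↦ A
    D ↦ BD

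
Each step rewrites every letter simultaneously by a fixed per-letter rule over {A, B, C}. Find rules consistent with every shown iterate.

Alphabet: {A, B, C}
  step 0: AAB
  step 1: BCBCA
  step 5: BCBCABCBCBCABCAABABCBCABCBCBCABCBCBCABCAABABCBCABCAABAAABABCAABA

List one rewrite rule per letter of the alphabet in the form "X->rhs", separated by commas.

A->BC, B->A, C->ABA

  step 0 ⇒ step 1: AAB ⇒ BC·BC·A
    A ↦ BC
    B ↦ A
    C ↦ ABA  (constrained at step 1)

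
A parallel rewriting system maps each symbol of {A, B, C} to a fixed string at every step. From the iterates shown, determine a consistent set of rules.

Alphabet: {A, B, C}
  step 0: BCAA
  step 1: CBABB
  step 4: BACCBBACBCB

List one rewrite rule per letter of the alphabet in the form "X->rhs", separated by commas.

  step 0 ⇒ step 1: BCAA ⇒ C·BA·B·B
    A ↦ B
    B ↦ C
    C ↦ BA

A->B, B->C, C->BA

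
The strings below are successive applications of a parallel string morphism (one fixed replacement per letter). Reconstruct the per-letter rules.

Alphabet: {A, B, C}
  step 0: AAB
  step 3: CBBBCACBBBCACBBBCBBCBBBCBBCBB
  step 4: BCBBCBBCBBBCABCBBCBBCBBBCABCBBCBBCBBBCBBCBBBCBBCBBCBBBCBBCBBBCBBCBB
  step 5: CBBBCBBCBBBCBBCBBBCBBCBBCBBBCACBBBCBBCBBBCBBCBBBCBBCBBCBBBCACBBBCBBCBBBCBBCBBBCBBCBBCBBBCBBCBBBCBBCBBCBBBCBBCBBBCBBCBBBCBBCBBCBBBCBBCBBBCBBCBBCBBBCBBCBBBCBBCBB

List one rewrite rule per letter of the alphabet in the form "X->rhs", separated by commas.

  step 4 ⇒ step 5: BCBBCBBCBBBCABCBBCBBCBBBCABCBBCBBCBBBCBBCBBBCBBCBBCBBBCBBCBBBCBBCBB ⇒ CBB·B·CBB·CBB·B·CBB·CBB·B·CBB·CBB·CBB·B·CA·CBB·B·CBB·CBB·B·CBB·CBB·B·CBB·CBB·CBB·B·CA·CBB·B·CBB·CBB·B·CBB·CBB·B·CBB·CBB·CBB·B·CBB·CBB·B·CBB·CBB·CBB·B·CBB·CBB·B·CBB·CBB·B·CBB·CBB·CBB·B·CBB·CBB·B·CBB·CBB·CBB·B·CBB·CBB·B·CBB·CBB
    A ↦ CA
    B ↦ CBB
    C ↦ B

A->CA, B->CBB, C->B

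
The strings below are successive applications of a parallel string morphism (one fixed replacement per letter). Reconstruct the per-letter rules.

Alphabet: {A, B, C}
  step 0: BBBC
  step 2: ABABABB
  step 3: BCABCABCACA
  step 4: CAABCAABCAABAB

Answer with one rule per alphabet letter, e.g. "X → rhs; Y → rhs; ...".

A->B, B->CA, C->A

  step 3 ⇒ step 4: BCABCABCACA ⇒ CA·A·B·CA·A·B·CA·A·B·A·B
    A ↦ B
    B ↦ CA
    C ↦ A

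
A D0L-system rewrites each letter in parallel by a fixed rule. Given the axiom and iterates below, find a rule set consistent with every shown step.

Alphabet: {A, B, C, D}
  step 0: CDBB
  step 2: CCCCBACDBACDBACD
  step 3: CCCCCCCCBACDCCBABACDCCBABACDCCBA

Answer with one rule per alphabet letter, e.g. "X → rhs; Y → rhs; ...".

A->CD, B->BA, C->CC, D->BA

  step 2 ⇒ step 3: CCCCBACDBACDBACD ⇒ CC·CC·CC·CC·BA·CD·CC·BA·BA·CD·CC·BA·BA·CD·CC·BA
    A ↦ CD
    B ↦ BA
    C ↦ CC
    D ↦ BA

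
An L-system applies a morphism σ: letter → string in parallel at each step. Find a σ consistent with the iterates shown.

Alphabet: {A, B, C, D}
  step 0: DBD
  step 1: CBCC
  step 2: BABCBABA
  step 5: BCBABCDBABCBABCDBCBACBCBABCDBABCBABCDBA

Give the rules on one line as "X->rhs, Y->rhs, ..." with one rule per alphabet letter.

A->D, B->BC, C->BA, D->C

  step 1 ⇒ step 2: CBCC ⇒ BA·BC·BA·BA
    B ↦ BC
    C ↦ BA
    A ↦ D  (constrained at step 2)
  step 0 ⇒ step 1: DBD ⇒ C·BC·C
    D ↦ C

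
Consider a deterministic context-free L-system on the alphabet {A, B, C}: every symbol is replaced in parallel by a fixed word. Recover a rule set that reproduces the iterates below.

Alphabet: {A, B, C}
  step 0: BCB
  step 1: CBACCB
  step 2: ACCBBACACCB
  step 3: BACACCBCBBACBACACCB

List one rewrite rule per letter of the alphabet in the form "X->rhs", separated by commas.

A->B, B->CB, C->AC

  step 2 ⇒ step 3: ACCBBACACCB ⇒ B·AC·AC·CB·CB·B·AC·B·AC·AC·CB
    A ↦ B
    B ↦ CB
    C ↦ AC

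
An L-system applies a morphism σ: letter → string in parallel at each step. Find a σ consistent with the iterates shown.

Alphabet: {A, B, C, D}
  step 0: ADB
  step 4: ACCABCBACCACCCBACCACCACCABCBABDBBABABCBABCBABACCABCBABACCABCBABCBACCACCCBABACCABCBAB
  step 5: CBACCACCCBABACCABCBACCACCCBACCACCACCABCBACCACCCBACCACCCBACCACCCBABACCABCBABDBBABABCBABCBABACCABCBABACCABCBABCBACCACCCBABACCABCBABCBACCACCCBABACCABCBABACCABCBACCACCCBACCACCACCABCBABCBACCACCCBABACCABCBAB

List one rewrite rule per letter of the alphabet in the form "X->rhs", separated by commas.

  step 4 ⇒ step 5: ACCABCBACCACCCBACCACCACCABCBABDBBABABCBABCBABACCABCBABACCABCBABCBACCACCCBABACCABCBAB ⇒ CB·ACC·ACC·CB·AB·ACC·AB·CB·ACC·ACC·CB·ACC·ACC·ACC·AB·CB·ACC·ACC·CB·ACC·ACC·CB·ACC·ACC·CB·AB·ACC·AB·CB·AB·DBB·AB·AB·CB·AB·CB·AB·ACC·AB·CB·AB·ACC·AB·CB·AB·CB·ACC·ACC·CB·AB·ACC·AB·CB·AB·CB·ACC·ACC·CB·AB·ACC·AB·CB·AB·ACC·AB·CB·ACC·ACC·CB·ACC·ACC·ACC·AB·CB·AB·CB·ACC·ACC·CB·AB·ACC·AB·CB·AB
    A ↦ CB
    B ↦ AB
    C ↦ ACC
    D ↦ DBB

A->CB, B->AB, C->ACC, D->DBB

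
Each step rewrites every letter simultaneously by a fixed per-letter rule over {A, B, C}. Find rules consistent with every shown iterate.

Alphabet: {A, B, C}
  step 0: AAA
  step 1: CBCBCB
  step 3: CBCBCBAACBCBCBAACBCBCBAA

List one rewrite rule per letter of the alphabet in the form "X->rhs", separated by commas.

  step 0 ⇒ step 1: AAA ⇒ CB·CB·CB
    A ↦ CB
    B ↦ AC  (constrained at step 1)
    C ↦ AA  (constrained at step 1)

A->CB, B->AC, C->AA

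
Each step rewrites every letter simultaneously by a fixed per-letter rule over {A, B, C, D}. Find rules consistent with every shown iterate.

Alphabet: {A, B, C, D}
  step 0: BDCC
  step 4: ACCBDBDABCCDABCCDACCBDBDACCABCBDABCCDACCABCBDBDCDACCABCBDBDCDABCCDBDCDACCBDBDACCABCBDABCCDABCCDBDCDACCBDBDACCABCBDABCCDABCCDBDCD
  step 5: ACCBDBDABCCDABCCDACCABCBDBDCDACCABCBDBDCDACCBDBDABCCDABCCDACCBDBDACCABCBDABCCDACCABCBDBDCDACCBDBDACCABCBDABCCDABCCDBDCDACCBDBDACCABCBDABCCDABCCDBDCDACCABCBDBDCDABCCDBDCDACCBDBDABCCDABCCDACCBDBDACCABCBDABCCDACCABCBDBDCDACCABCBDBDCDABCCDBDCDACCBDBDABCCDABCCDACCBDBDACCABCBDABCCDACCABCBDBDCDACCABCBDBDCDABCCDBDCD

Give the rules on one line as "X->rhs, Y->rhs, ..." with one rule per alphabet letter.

A->ACC, B->ABC, C->BD, D->CD

  step 4 ⇒ step 5: ACCBDBDABCCDABCCDACCBDBDACCABCBDABCCDACCABCBDBDCDACCABCBDBDCDABCCDBDCDACCBDBDACCABCBDABCCDABCCDBDCDACCBDBDACCABCBDABCCDABCCDBDCD ⇒ ACC·BD·BD·ABC·CD·ABC·CD·ACC·ABC·BD·BD·CD·ACC·ABC·BD·BD·CD·ACC·BD·BD·ABC·CD·ABC·CD·ACC·BD·BD·ACC·ABC·BD·ABC·CD·ACC·ABC·BD·BD·CD·ACC·BD·BD·ACC·ABC·BD·ABC·CD·ABC·CD·BD·CD·ACC·BD·BD·ACC·ABC·BD·ABC·CD·ABC·CD·BD·CD·ACC·ABC·BD·BD·CD·ABC·CD·BD·CD·ACC·BD·BD·ABC·CD·ABC·CD·ACC·BD·BD·ACC·ABC·BD·ABC·CD·ACC·ABC·BD·BD·CD·ACC·ABC·BD·BD·CD·ABC·CD·BD·CD·ACC·BD·BD·ABC·CD·ABC·CD·ACC·BD·BD·ACC·ABC·BD·ABC·CD·ACC·ABC·BD·BD·CD·ACC·ABC·BD·BD·CD·ABC·CD·BD·CD
    A ↦ ACC
    B ↦ ABC
    C ↦ BD
    D ↦ CD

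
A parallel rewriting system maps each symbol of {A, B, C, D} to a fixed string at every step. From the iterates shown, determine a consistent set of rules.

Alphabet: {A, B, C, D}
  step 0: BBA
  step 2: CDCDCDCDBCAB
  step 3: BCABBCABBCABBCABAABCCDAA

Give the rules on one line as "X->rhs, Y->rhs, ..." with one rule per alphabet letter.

  step 2 ⇒ step 3: CDCDCDCDBCAB ⇒ BC·AB·BC·AB·BC·AB·BC·AB·AA·BC·CD·AA
    A ↦ CD
    B ↦ AA
    C ↦ BC
    D ↦ AB

A->CD, B->AA, C->BC, D->AB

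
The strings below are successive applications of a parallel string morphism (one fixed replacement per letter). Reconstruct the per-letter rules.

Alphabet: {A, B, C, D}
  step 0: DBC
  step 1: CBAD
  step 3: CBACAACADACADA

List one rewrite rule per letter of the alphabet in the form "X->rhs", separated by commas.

  step 0 ⇒ step 1: DBC ⇒ CB·A·D
    B ↦ A
    C ↦ D
    D ↦ CB
    A ↦ ACA  (constrained at step 1)

A->ACA, B->A, C->D, D->CB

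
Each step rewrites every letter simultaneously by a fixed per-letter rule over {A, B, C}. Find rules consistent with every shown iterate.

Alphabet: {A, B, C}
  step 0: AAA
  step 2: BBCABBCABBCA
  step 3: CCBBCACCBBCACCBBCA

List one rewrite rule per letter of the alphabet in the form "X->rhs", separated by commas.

  step 2 ⇒ step 3: BBCABBCABBCA ⇒ C·C·BB·CA·C·C·BB·CA·C·C·BB·CA
    A ↦ CA
    B ↦ C
    C ↦ BB

A->CA, B->C, C->BB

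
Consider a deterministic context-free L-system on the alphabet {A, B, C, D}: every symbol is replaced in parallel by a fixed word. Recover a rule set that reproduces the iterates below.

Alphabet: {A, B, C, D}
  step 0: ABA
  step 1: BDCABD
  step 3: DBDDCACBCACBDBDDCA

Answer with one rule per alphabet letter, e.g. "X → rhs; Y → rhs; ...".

  step 0 ⇒ step 1: ABA ⇒ BD·CA·BD
    A ↦ BD
    B ↦ CA
    C ↦ D  (constrained at step 1)
    D ↦ CB  (constrained at step 1)

A->BD, B->CA, C->D, D->CB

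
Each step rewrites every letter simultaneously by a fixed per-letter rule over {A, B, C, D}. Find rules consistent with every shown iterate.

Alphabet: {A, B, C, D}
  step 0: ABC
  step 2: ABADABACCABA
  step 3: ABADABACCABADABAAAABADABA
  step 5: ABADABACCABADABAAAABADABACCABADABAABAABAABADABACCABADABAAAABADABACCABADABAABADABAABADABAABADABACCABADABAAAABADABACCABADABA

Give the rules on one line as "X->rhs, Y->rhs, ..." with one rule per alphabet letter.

  step 2 ⇒ step 3: ABADABACCABA ⇒ ABA·D·ABA·CC·ABA·D·ABA·A·A·ABA·D·ABA
    A ↦ ABA
    B ↦ D
    C ↦ A
    D ↦ CC

A->ABA, B->D, C->A, D->CC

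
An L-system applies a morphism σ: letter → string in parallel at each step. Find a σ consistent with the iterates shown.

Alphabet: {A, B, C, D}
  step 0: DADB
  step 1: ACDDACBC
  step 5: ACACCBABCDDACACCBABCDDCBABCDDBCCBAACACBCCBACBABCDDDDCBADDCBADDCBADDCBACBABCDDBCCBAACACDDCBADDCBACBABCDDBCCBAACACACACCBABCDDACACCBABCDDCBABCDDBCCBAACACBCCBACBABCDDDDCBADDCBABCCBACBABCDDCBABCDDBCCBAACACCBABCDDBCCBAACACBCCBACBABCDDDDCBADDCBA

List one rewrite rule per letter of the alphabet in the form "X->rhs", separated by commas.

A->DD, B->BC, C->CBA, D->AC

  step 0 ⇒ step 1: DADB ⇒ AC·DD·AC·BC
    A ↦ DD
    B ↦ BC
    D ↦ AC
    C ↦ CBA  (constrained at step 1)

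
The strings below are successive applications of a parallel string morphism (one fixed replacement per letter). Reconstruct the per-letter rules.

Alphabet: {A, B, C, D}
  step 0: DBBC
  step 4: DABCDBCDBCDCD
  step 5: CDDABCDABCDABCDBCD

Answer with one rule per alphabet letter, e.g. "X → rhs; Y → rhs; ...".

  step 4 ⇒ step 5: DABCDBCDBCDCD ⇒ CD·D·A·B·CD·A·B·CD·A·B·CD·B·CD
    A ↦ D
    B ↦ A
    C ↦ B
    D ↦ CD

A->D, B->A, C->B, D->CD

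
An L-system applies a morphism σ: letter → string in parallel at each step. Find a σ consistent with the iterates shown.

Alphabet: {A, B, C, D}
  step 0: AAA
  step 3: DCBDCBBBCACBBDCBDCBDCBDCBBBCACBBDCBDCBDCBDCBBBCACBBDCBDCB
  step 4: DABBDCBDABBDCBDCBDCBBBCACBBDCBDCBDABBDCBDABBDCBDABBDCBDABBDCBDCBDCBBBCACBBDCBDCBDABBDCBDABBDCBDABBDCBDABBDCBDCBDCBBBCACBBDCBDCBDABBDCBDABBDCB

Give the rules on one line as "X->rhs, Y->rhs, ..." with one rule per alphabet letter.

A->CAC, B->DCB, C->BB, D->DA

  step 3 ⇒ step 4: DCBDCBBBCACBBDCBDCBDCBDCBBBCACBBDCBDCBDCBDCBBBCACBBDCBDCB ⇒ DA·BB·DCB·DA·BB·DCB·DCB·DCB·BB·CAC·BB·DCB·DCB·DA·BB·DCB·DA·BB·DCB·DA·BB·DCB·DA·BB·DCB·DCB·DCB·BB·CAC·BB·DCB·DCB·DA·BB·DCB·DA·BB·DCB·DA·BB·DCB·DA·BB·DCB·DCB·DCB·BB·CAC·BB·DCB·DCB·DA·BB·DCB·DA·BB·DCB
    A ↦ CAC
    B ↦ DCB
    C ↦ BB
    D ↦ DA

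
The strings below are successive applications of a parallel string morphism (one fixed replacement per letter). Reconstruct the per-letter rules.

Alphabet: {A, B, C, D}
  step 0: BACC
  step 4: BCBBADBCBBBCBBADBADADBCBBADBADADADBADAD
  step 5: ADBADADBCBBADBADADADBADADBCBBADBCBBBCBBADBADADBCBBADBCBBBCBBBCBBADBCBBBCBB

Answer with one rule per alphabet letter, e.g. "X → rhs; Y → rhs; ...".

A->BC, B->AD, C->B, D->BB

  step 4 ⇒ step 5: BCBBADBCBBBCBBADBADADBCBBADBADADADBADAD ⇒ AD·B·AD·AD·BC·BB·AD·B·AD·AD·AD·B·AD·AD·BC·BB·AD·BC·BB·BC·BB·AD·B·AD·AD·BC·BB·AD·BC·BB·BC·BB·BC·BB·AD·BC·BB·BC·BB
    A ↦ BC
    B ↦ AD
    C ↦ B
    D ↦ BB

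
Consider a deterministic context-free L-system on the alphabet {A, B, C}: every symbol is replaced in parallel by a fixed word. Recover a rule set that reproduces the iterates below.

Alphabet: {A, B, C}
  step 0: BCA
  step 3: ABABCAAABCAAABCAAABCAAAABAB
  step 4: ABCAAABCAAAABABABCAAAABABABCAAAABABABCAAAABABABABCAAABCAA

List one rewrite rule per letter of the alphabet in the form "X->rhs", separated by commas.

A->AB, B->CAA, C->A

  step 3 ⇒ step 4: ABABCAAABCAAABCAAABCAAAABAB ⇒ AB·CAA·AB·CAA·A·AB·AB·AB·CAA·A·AB·AB·AB·CAA·A·AB·AB·AB·CAA·A·AB·AB·AB·AB·CAA·AB·CAA
    A ↦ AB
    B ↦ CAA
    C ↦ A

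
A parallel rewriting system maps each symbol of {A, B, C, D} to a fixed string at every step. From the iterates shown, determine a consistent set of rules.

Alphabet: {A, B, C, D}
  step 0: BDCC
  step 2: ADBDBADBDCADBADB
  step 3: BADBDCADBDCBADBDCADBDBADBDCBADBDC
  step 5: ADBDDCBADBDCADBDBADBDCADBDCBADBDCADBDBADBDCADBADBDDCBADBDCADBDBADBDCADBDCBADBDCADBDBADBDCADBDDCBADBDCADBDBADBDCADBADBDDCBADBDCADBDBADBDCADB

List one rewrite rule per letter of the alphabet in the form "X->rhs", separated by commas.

  step 2 ⇒ step 3: ADBDBADBDCADBADB ⇒ B·ADB·DC·ADB·DC·B·ADB·DC·ADB·D·B·ADB·DC·B·ADB·DC
    A ↦ B
    B ↦ DC
    C ↦ D
    D ↦ ADB

A->B, B->DC, C->D, D->ADB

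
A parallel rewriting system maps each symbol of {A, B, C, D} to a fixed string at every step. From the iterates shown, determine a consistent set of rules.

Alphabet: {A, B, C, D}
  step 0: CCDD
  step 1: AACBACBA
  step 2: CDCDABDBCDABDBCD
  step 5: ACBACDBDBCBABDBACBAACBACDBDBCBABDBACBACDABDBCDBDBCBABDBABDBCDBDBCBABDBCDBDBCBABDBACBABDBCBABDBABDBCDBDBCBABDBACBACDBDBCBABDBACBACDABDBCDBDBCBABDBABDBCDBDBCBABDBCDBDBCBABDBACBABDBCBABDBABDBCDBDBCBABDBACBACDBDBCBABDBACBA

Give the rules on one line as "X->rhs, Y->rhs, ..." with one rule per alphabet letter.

A->CD, B->BDB, C->A, D->CBA

  step 1 ⇒ step 2: AACBACBA ⇒ CD·CD·A·BDB·CD·A·BDB·CD
    A ↦ CD
    B ↦ BDB
    C ↦ A
  step 0 ⇒ step 1: CCDD ⇒ A·A·CBA·CBA
    D ↦ CBA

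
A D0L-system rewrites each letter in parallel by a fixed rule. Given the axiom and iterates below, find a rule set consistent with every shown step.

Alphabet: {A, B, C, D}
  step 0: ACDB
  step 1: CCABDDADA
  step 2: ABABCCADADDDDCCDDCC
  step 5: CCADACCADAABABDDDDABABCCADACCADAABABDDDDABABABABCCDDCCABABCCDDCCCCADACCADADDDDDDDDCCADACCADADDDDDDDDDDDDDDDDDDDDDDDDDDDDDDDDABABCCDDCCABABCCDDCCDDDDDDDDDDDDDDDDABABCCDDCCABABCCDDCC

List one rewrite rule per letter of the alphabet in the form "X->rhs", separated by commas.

  step 1 ⇒ step 2: CCABDDADA ⇒ AB·AB·CC·ADA·DD·DD·CC·DD·CC
    A ↦ CC
    B ↦ ADA
    C ↦ AB
    D ↦ DD

A->CC, B->ADA, C->AB, D->DD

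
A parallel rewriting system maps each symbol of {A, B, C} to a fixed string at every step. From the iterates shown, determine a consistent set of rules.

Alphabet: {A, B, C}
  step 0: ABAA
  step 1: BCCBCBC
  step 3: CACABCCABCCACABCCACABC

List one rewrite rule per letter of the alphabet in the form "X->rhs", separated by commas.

A->BC, B->C, C->CA

  step 0 ⇒ step 1: ABAA ⇒ BC·C·BC·BC
    A ↦ BC
    B ↦ C
    C ↦ CA  (constrained at step 1)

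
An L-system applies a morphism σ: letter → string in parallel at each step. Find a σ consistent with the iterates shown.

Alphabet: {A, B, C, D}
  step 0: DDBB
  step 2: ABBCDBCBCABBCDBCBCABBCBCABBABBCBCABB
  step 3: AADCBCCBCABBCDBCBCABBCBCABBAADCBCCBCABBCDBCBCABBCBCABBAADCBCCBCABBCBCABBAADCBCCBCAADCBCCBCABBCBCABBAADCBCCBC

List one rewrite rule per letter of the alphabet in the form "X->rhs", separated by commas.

A->AAD, B->CBC, C->ABB, D->CDB

  step 2 ⇒ step 3: ABBCDBCBCABBCDBCBCABBCBCABBABBCBCABB ⇒ AAD·CBC·CBC·ABB·CDB·CBC·ABB·CBC·ABB·AAD·CBC·CBC·ABB·CDB·CBC·ABB·CBC·ABB·AAD·CBC·CBC·ABB·CBC·ABB·AAD·CBC·CBC·AAD·CBC·CBC·ABB·CBC·ABB·AAD·CBC·CBC
    A ↦ AAD
    B ↦ CBC
    C ↦ ABB
    D ↦ CDB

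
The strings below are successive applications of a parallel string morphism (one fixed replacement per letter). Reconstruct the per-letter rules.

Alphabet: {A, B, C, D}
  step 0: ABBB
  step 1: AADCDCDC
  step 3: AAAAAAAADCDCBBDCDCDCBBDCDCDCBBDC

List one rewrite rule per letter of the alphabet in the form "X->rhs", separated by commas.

A->AA, B->DC, C->DC, D->BB

  step 0 ⇒ step 1: ABBB ⇒ AA·DC·DC·DC
    A ↦ AA
    B ↦ DC
    C ↦ DC  (constrained at step 1)
    D ↦ BB  (constrained at step 1)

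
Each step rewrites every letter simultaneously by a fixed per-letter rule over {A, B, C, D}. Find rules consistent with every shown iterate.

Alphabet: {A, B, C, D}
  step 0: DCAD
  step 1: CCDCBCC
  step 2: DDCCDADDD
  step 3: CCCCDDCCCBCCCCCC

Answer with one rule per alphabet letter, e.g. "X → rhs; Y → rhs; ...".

  step 2 ⇒ step 3: DDCCDADDD ⇒ CC·CC·D·D·CC·CB·CC·CC·CC
    A ↦ CB
    C ↦ D
    D ↦ CC
  step 1 ⇒ step 2: CCDCBCC ⇒ D·D·CC·D·AD·D·D
    B ↦ AD

A->CB, B->AD, C->D, D->CC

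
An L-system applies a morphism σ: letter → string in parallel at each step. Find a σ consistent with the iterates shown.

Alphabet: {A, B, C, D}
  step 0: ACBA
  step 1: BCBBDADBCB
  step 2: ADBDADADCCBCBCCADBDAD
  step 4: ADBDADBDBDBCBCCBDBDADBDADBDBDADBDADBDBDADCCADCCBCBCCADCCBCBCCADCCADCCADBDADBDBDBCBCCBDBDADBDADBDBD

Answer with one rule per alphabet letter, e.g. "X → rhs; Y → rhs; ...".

  step 1 ⇒ step 2: BCBBDADBCB ⇒ AD·BD·AD·AD·CC·BCB·CC·AD·BD·AD
    A ↦ BCB
    B ↦ AD
    C ↦ BD
    D ↦ CC

A->BCB, B->AD, C->BD, D->CC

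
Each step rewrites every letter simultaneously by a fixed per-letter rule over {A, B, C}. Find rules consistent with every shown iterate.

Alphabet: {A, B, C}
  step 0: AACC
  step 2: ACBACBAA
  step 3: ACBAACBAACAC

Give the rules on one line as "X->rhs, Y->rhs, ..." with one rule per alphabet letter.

  step 2 ⇒ step 3: ACBACBAA ⇒ AC·B·A·AC·B·A·AC·AC
    A ↦ AC
    B ↦ A
    C ↦ B

A->AC, B->A, C->B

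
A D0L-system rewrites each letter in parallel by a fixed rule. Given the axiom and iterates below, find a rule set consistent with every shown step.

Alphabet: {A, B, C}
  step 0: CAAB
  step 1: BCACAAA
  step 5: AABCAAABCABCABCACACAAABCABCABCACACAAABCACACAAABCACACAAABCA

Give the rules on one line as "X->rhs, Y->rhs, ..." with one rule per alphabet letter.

A->CA, B->AA, C->B

  step 0 ⇒ step 1: CAAB ⇒ B·CA·CA·AA
    A ↦ CA
    B ↦ AA
    C ↦ B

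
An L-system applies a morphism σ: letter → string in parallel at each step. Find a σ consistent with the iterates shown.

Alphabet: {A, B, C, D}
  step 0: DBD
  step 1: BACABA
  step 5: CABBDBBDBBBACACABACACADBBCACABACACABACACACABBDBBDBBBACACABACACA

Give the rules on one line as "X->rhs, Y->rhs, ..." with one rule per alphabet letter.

  step 0 ⇒ step 1: DBD ⇒ BA·CA·BA
    B ↦ CA
    D ↦ BA
    A ↦ BB  (constrained at step 1)
    C ↦ D  (constrained at step 1)

A->BB, B->CA, C->D, D->BA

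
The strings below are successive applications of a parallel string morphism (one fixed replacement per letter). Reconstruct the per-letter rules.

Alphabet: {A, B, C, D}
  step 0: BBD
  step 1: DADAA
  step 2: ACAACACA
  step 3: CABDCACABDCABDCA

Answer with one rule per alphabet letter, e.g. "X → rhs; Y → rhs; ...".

  step 2 ⇒ step 3: ACAACACA ⇒ CA·BD·CA·CA·BD·CA·BD·CA
    A ↦ CA
    C ↦ BD
  step 0 ⇒ step 1: BBD ⇒ DA·DA·A
    B ↦ DA
  step 0 ⇒ step 1: BBD ⇒ DA·DA·A
    D ↦ A

A->CA, B->DA, C->BD, D->A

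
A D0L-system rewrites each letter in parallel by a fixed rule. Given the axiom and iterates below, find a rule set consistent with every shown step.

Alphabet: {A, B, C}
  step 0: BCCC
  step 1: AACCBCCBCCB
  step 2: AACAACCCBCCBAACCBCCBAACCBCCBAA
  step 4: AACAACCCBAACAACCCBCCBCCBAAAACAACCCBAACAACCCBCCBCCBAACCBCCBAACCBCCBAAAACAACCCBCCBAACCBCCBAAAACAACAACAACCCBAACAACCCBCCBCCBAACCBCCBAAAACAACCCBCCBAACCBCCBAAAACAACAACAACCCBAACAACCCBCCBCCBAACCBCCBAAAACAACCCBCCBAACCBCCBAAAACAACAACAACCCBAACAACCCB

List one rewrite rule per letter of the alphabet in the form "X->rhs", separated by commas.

A->AAC, B->AA, C->CCB

  step 1 ⇒ step 2: AACCBCCBCCB ⇒ AAC·AAC·CCB·CCB·AA·CCB·CCB·AA·CCB·CCB·AA
    A ↦ AAC
    B ↦ AA
    C ↦ CCB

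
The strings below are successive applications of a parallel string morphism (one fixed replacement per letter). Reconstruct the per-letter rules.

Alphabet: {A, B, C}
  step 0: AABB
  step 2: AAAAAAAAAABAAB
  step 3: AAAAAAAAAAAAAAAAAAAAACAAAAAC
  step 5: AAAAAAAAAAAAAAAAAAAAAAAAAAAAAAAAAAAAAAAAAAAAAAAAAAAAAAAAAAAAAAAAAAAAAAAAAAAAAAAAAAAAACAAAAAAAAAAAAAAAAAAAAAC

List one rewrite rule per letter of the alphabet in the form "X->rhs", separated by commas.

  step 2 ⇒ step 3: AAAAAAAAAABAAB ⇒ AA·AA·AA·AA·AA·AA·AA·AA·AA·AA·AC·AA·AA·AC
    A ↦ AA
    B ↦ AC
    C ↦ B  (constrained at step 3)

A->AA, B->AC, C->B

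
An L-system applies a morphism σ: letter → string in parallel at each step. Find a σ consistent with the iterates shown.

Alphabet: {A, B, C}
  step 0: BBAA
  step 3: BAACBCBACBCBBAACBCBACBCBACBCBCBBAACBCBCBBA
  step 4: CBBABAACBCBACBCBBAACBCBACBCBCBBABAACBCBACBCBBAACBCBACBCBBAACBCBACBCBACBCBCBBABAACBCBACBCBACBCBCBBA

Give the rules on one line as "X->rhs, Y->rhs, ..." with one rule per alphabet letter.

  step 3 ⇒ step 4: BAACBCBACBCBBAACBCBACBCBACBCBCBBAACBCBCBBA ⇒ CB·BA·BA·ACB·CB·ACB·CB·BA·ACB·CB·ACB·CB·CB·BA·BA·ACB·CB·ACB·CB·BA·ACB·CB·ACB·CB·BA·ACB·CB·ACB·CB·ACB·CB·CB·BA·BA·ACB·CB·ACB·CB·ACB·CB·CB·BA
    A ↦ BA
    B ↦ CB
    C ↦ ACB

A->BA, B->CB, C->ACB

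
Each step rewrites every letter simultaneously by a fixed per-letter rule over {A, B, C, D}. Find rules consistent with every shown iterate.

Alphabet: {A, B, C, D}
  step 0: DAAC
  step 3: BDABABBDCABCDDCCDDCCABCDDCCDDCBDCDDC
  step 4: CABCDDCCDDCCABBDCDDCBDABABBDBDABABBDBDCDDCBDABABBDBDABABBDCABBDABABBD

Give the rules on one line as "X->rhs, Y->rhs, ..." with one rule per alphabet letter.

  step 3 ⇒ step 4: BDABABBDCABCDDCCDDCCABCDDCCDDCBDCDDC ⇒ C·AB·CDD·C·CDD·C·C·AB·BD·CDD·C·BD·AB·AB·BD·BD·AB·AB·BD·BD·CDD·C·BD·AB·AB·BD·BD·AB·AB·BD·C·AB·BD·AB·AB·BD
    A ↦ CDD
    B ↦ C
    C ↦ BD
    D ↦ AB

A->CDD, B->C, C->BD, D->AB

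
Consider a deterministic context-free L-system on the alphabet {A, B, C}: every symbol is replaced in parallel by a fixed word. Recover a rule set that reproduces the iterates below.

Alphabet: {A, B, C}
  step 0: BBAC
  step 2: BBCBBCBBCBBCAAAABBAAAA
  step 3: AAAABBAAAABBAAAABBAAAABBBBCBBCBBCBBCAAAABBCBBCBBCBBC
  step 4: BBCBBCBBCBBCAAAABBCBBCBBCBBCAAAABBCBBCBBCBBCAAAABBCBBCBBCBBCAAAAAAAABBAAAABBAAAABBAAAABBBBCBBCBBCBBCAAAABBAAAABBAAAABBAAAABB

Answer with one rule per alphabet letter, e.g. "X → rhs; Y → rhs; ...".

  step 3 ⇒ step 4: AAAABBAAAABBAAAABBAAAABBBBCBBCBBCBBCAAAABBCBBCBBCBBC ⇒ BBC·BBC·BBC·BBC·AA·AA·BBC·BBC·BBC·BBC·AA·AA·BBC·BBC·BBC·BBC·AA·AA·BBC·BBC·BBC·BBC·AA·AA·AA·AA·BB·AA·AA·BB·AA·AA·BB·AA·AA·BB·BBC·BBC·BBC·BBC·AA·AA·BB·AA·AA·BB·AA·AA·BB·AA·AA·BB
    A ↦ BBC
    B ↦ AA
    C ↦ BB

A->BBC, B->AA, C->BB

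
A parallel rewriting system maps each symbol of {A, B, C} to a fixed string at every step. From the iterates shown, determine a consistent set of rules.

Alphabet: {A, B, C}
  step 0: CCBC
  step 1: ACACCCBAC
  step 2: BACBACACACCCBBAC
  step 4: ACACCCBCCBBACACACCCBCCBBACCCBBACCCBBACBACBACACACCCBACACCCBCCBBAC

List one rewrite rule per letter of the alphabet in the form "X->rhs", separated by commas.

  step 1 ⇒ step 2: ACACCCBAC ⇒ B·AC·B·AC·AC·AC·CCB·B·AC
    A ↦ B
    B ↦ CCB
    C ↦ AC

A->B, B->CCB, C->AC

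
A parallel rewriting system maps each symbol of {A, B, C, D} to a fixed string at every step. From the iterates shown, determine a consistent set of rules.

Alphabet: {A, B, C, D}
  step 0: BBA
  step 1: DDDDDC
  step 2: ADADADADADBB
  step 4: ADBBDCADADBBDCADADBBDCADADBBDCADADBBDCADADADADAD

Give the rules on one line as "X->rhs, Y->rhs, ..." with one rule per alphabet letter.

A->DC, B->DD, C->BB, D->AD

  step 1 ⇒ step 2: DDDDDC ⇒ AD·AD·AD·AD·AD·BB
    C ↦ BB
    D ↦ AD
  step 0 ⇒ step 1: BBA ⇒ DD·DD·DC
    A ↦ DC
  step 0 ⇒ step 1: BBA ⇒ DD·DD·DC
    B ↦ DD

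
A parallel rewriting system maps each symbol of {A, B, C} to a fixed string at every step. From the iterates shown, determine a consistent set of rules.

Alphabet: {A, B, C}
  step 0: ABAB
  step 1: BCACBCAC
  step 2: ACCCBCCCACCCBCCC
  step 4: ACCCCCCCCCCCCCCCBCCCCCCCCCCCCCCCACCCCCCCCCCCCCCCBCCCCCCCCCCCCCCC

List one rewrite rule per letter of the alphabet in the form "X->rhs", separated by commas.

  step 1 ⇒ step 2: BCACBCAC ⇒ AC·CC·BC·CC·AC·CC·BC·CC
    A ↦ BC
    B ↦ AC
    C ↦ CC

A->BC, B->AC, C->CC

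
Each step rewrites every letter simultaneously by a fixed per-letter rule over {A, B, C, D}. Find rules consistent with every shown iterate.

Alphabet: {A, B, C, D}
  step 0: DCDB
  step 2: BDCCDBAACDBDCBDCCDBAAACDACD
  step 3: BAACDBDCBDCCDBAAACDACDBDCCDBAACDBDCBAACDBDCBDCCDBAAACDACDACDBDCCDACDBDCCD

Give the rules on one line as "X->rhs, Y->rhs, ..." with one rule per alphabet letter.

  step 2 ⇒ step 3: BDCCDBAACDBDCBDCCDBAAACDACD ⇒ BAA·CD·BDC·BDC·CD·BAA·ACD·ACD·BDC·CD·BAA·CD·BDC·BAA·CD·BDC·BDC·CD·BAA·ACD·ACD·ACD·BDC·CD·ACD·BDC·CD
    A ↦ ACD
    B ↦ BAA
    C ↦ BDC
    D ↦ CD

A->ACD, B->BAA, C->BDC, D->CD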